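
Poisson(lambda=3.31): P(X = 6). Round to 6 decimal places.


P = e^(-lam) * lam^k / k!
e^(-3.31) ≈ 0.03651617
lam^k = 3.31^6 ≈ 1315.127813
k! = 6! = 720
P = 0.03651617 * 1315.127813 / 720 ≈ 0.066699

0.066699


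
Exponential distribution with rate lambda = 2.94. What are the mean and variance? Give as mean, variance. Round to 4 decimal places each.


mean = 1/lam, var = 1/lam^2
mean = 1 / 2.94 = 50/147 ≈ 0.340136
lam^2 = 2.94^2 = 8.6436
var = 1 / 8.6436 ≈ 0.115693

0.3401, 0.1157


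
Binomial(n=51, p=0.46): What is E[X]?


E[X] = n*p = 51 * 0.46 = 23.46

23.46


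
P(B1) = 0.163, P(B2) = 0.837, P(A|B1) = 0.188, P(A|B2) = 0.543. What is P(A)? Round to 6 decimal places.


P(A) = P(A|B1)*P(B1) + P(A|B2)*P(B2)
P(A|B1)*P(B1) = 0.188 * 0.163 = 0.030644
P(A|B2)*P(B2) = 0.543 * 0.837 = 0.454491
P(A) = 0.030644 + 0.454491 = 0.485135

0.485135


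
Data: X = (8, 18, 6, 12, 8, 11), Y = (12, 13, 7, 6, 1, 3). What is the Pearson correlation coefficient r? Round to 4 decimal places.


r = sum((xi-xbar)(yi-ybar)) / sqrt(sum((xi-xbar)^2) * sum((yi-ybar)^2))
n = 6, xbar = 63/6 = 10.5, ybar = 42/6 = 7
Sxy = sum((xi-xbar)(yi-ybar)) = 44
Sxx = sum((xi-xbar)^2) = 91.5
Syy = sum((yi-ybar)^2) = 114
sqrt(Sxx*Syy) ≈ 102.132267
r = Sxy / sqrt(Sxx*Syy) = 44 / 102.132267 ≈ 0.430814

0.4308


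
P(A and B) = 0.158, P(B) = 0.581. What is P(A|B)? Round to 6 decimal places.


P(A|B) = P(A and B) / P(B) = 0.158 / 0.581 = 158/581 ≈ 0.27194492

0.271945


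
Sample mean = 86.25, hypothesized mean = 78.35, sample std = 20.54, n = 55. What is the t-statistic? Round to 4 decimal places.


t = (xbar - mu0) / (s/sqrt(n))
xbar - mu0 = 86.25 - 78.35 = 7.9
sqrt(55) ≈ 7.41619849
s/sqrt(n) = 20.54 / 7.41619849 ≈ 2.76961303
t = 7.9 / 2.76961303 ≈ 2.852384

2.8524


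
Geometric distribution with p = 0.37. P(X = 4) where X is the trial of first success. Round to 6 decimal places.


P = (1-p)^(k-1) * p
(1-p)^(k-1) = 0.63^3 = 0.250047
P = 0.250047 * 0.37 = 0.09251739

0.092517


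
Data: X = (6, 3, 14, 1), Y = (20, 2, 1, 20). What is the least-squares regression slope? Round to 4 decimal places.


b = sum((xi-xbar)(yi-ybar)) / sum((xi-xbar)^2)
n = 4, xbar = 24/4 = 6, ybar = 43/4 = 10.75
Sxy = sum((xi-xbar)(yi-ybar)) = -98
Sxx = sum((xi-xbar)^2) = 98
b = Sxy / Sxx = -1

-1.0000


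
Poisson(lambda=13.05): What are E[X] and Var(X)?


E[X] = Var(X) = lambda = 13.05

13.05, 13.05


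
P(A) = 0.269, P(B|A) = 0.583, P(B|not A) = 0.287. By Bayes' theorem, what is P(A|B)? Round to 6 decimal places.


P(A|B) = P(B|A)*P(A) / P(B), P(B) = P(B|A)*P(A) + P(B|not A)*P(not A)
P(B|A)*P(A) = 0.583 * 0.269 = 0.156827
P(B|not A)*P(not A) = 0.287 * 0.731 = 0.209797
P(B) = 0.156827 + 0.209797 = 0.366624
P(A|B) = 0.156827 / 0.366624 ≈ 0.42775978

0.427760


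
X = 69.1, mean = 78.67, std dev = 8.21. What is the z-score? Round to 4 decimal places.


z = (X - mu) / sigma
X - mu = 69.1 - 78.67 = -9.57
z = -9.57 / 8.21 = -957/821 ≈ -1.165652

-1.1657


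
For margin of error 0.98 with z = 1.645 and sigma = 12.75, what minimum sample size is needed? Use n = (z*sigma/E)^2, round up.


z*sigma/E = 1.645 * 12.75 / 0.98 = 2397/112 ≈ 21.401786
(z*sigma/E)^2 ≈ 458.036432
round up: n = 459

459


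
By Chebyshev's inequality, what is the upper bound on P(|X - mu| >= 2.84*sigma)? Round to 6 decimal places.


P <= 1/k^2
k^2 = 2.84^2 = 8.0656
1/k^2 = 1 / 8.0656 = 625/5041 ≈ 0.12398334

0.123983


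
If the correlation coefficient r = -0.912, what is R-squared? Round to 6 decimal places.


R^2 = r^2 = (-0.912)^2 = 0.831744

0.831744


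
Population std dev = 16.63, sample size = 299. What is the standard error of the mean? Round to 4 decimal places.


SE = sigma / sqrt(n)
sqrt(299) ≈ 17.291616
SE = 16.63 / 17.291616 ≈ 0.961738

0.9617


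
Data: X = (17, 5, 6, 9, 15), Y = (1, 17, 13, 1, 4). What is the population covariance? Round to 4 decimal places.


Cov = (1/n)*sum((xi-xbar)(yi-ybar))
n = 5, xbar = 52/5 = 10.4, ybar = 36/5 = 7.2
sum((xi-xbar)(yi-ybar)) = -125.4
Cov = -125.4 / 5 = -25.08

-25.0800


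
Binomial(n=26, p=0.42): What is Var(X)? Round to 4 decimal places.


Var = n*p*(1-p) = 26 * 0.42 * 0.58 = 6.3336

6.3336


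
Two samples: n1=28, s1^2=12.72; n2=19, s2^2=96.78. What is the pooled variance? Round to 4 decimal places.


sp^2 = ((n1-1)*s1^2 + (n2-1)*s2^2)/(n1+n2-2)
(n1-1)*s1^2 = 27 * 12.72 = 343.44
(n2-1)*s2^2 = 18 * 96.78 = 1742.04
numerator = 343.44 + 1742.04 = 2085.48
n1+n2-2 = 45
sp^2 = 2085.48 / 45 = 46.344

46.3440


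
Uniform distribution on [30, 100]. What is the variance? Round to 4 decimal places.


Var = (b-a)^2 / 12
(b-a)^2 = (100 - 30)^2 = 4900
Var = 4900/12 ≈ 408.333333

408.3333


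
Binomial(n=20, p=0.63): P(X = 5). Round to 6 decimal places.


P = C(n,k) * p^k * (1-p)^(n-k)
C(20,5) = 15504
p^k = 0.63^5 ≈ 0.09924365
(1-p)^(n-k) = 0.37^15 ≈ 0.0000003334463
P = 15504 * 0.09924365 * 0.0000003334463 ≈ 0.000513

0.000513


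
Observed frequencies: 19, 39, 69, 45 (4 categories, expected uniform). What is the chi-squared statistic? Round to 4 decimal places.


chi2 = sum((O-E)^2/E), E = total/4
total = 172, E = 172/4 = 43
(19 - 43)^2 / 43 = 576 / 43 = 576/43 ≈ 13.395349
(39 - 43)^2 / 43 = 16 / 43 = 16/43 ≈ 0.372093
(69 - 43)^2 / 43 = 676 / 43 = 676/43 ≈ 15.720930
(45 - 43)^2 / 43 = 4 / 43 = 4/43 ≈ 0.093023
chi2 = 1272/43 ≈ 29.581395

29.5814


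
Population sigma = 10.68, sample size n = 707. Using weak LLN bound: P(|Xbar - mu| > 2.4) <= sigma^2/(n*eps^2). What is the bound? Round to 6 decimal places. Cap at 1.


bound = min(1, sigma^2/(n*eps^2))
sigma^2 = 10.68^2 = 114.0624
n*eps^2 = 707 * 2.4^2 = 707 * 5.76 = 4072.32
sigma^2/(n*eps^2) = 114.0624 / 4072.32 ≈ 0.02800919

0.028009


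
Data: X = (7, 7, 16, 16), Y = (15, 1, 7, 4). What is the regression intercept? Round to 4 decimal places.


a = ybar - b*xbar, where b = sum((xi-xbar)(yi-ybar)) / sum((xi-xbar)^2)
n = 4, xbar = 46/4 = 11.5, ybar = 27/4 = 6.75
Sxy = sum((xi-xbar)(yi-ybar)) = -22.5
Sxx = sum((xi-xbar)^2) = 81
b = Sxy / Sxx = -5/18 ≈ -0.277778
a = 6.75 - (-0.277778) * 11.5 = 179/18 ≈ 9.944444

9.9444


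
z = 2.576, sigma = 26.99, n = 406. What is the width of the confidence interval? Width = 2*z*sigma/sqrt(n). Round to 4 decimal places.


width = 2*z*sigma/sqrt(n)
2*z*sigma = 2 * 2.576 * 26.99 = 139.05248
sqrt(406) ≈ 20.149442
width = 139.05248 / 20.149442 ≈ 6.901059

6.9011


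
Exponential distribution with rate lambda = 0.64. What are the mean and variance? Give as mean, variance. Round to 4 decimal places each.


mean = 1/lam, var = 1/lam^2
mean = 1 / 0.64 = 1.5625
lam^2 = 0.64^2 = 0.4096
var = 1 / 0.4096 = 625/256 ≈ 2.441406

1.5625, 2.4414


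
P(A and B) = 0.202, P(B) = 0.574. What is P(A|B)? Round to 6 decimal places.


P(A|B) = P(A and B) / P(B) = 0.202 / 0.574 = 101/287 ≈ 0.35191638

0.351916


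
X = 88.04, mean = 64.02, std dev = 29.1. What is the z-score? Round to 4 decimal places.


z = (X - mu) / sigma
X - mu = 88.04 - 64.02 = 24.02
z = 24.02 / 29.1 = 1201/1455 ≈ 0.825430

0.8254


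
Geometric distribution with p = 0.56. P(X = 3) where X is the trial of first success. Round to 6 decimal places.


P = (1-p)^(k-1) * p
(1-p)^(k-1) = 0.44^2 = 0.1936
P = 0.1936 * 0.56 = 0.108416

0.108416


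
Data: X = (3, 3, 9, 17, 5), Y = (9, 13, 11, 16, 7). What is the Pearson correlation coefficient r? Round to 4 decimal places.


r = sum((xi-xbar)(yi-ybar)) / sqrt(sum((xi-xbar)^2) * sum((yi-ybar)^2))
n = 5, xbar = 37/5 = 7.4, ybar = 56/5 = 11.2
Sxy = sum((xi-xbar)(yi-ybar)) = 57.6
Sxx = sum((xi-xbar)^2) = 139.2
Syy = sum((yi-ybar)^2) = 48.8
sqrt(Sxx*Syy) ≈ 82.419415
r = Sxy / sqrt(Sxx*Syy) = 57.6 / 82.419415 ≈ 0.698864

0.6989


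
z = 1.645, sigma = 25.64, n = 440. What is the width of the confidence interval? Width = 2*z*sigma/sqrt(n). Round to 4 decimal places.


width = 2*z*sigma/sqrt(n)
2*z*sigma = 2 * 1.645 * 25.64 = 84.3556
sqrt(440) ≈ 20.976177
width = 84.3556 / 20.976177 ≈ 4.021495

4.0215


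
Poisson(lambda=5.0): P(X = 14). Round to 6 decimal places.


P = e^(-lam) * lam^k / k!
e^(-5.0) ≈ 0.006737947
lam^k = 5.0^14 = 6103515625
k! = 14! = 87178291200
P = 0.006737947 * 6103515625 / 87178291200 ≈ 0.000472

0.000472


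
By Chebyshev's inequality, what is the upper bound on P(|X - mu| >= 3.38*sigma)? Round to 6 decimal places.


P <= 1/k^2
k^2 = 3.38^2 = 11.4244
1/k^2 = 1 / 11.4244 ≈ 0.08753195

0.087532


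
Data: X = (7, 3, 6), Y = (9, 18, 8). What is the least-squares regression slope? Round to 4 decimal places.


b = sum((xi-xbar)(yi-ybar)) / sum((xi-xbar)^2)
n = 3, xbar = 16/3 ≈ 5.333333, ybar = 35/3 ≈ 11.666667
Sxy = sum((xi-xbar)(yi-ybar)) = -65/3 ≈ -21.666667
Sxx = sum((xi-xbar)^2) = 26/3 ≈ 8.666667
b = Sxy / Sxx = -2.5

-2.5000


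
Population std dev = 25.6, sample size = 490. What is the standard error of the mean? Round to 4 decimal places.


SE = sigma / sqrt(n)
sqrt(490) ≈ 22.135944
SE = 25.6 / 22.135944 ≈ 1.156490

1.1565


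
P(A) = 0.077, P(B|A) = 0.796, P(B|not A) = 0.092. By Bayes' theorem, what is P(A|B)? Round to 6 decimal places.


P(A|B) = P(B|A)*P(A) / P(B), P(B) = P(B|A)*P(A) + P(B|not A)*P(not A)
P(B|A)*P(A) = 0.796 * 0.077 = 0.061292
P(B|not A)*P(not A) = 0.092 * 0.923 = 0.084916
P(B) = 0.061292 + 0.084916 = 0.146208
P(A|B) = 0.061292 / 0.146208 ≈ 0.41921099

0.419211


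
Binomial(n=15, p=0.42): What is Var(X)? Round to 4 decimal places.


Var = n*p*(1-p) = 15 * 0.42 * 0.58 = 3.654

3.6540


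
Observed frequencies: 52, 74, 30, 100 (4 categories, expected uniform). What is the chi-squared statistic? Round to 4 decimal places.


chi2 = sum((O-E)^2/E), E = total/4
total = 256, E = 256/4 = 64
(52 - 64)^2 / 64 = 144 / 64 = 2.25
(74 - 64)^2 / 64 = 100 / 64 = 1.5625
(30 - 64)^2 / 64 = 1156 / 64 = 18.0625
(100 - 64)^2 / 64 = 1296 / 64 = 20.25
chi2 = 42.125

42.1250


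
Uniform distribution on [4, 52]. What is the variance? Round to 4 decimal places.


Var = (b-a)^2 / 12
(b-a)^2 = (52 - 4)^2 = 2304
Var = 2304/12 = 192

192.0000


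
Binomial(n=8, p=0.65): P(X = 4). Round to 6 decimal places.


P = C(n,k) * p^k * (1-p)^(n-k)
C(8,4) = 70
p^k = 0.65^4 ≈ 0.1785063
(1-p)^(n-k) = 0.35^4 = 0.01500625
P = 70 * 0.1785063 * 0.01500625 ≈ 0.187510

0.187510


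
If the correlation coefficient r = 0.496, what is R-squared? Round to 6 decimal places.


R^2 = r^2 = (0.496)^2 = 0.246016

0.246016


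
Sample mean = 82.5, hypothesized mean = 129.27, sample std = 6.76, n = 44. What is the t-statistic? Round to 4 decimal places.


t = (xbar - mu0) / (s/sqrt(n))
xbar - mu0 = 82.5 - 129.27 = -46.77
sqrt(44) ≈ 6.63324958
s/sqrt(n) = 6.76 / 6.63324958 ≈ 1.01910834
t = -46.77 / 1.01910834 ≈ -45.893060

-45.8931


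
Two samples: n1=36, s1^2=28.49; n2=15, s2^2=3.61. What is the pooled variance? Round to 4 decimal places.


sp^2 = ((n1-1)*s1^2 + (n2-1)*s2^2)/(n1+n2-2)
(n1-1)*s1^2 = 35 * 28.49 = 997.15
(n2-1)*s2^2 = 14 * 3.61 = 50.54
numerator = 997.15 + 50.54 = 1047.69
n1+n2-2 = 49
sp^2 = 1047.69 / 49 = 14967/700 ≈ 21.381429

21.3814


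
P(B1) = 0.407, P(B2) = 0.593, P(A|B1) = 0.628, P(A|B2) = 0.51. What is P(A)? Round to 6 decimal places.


P(A) = P(A|B1)*P(B1) + P(A|B2)*P(B2)
P(A|B1)*P(B1) = 0.628 * 0.407 = 0.255596
P(A|B2)*P(B2) = 0.51 * 0.593 = 0.30243
P(A) = 0.255596 + 0.30243 = 0.558026

0.558026


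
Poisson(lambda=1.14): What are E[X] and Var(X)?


E[X] = Var(X) = lambda = 1.14

1.14, 1.14


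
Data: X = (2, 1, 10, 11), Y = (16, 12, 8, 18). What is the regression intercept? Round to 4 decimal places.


a = ybar - b*xbar, where b = sum((xi-xbar)(yi-ybar)) / sum((xi-xbar)^2)
n = 4, xbar = 24/4 = 6, ybar = 54/4 = 13.5
Sxy = sum((xi-xbar)(yi-ybar)) = -2
Sxx = sum((xi-xbar)^2) = 82
b = Sxy / Sxx = -1/41 ≈ -0.024390
a = 13.5 - (-0.024390) * 6 = 1119/82 ≈ 13.646341

13.6463


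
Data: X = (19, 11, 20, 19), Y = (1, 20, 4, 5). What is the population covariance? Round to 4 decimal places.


Cov = (1/n)*sum((xi-xbar)(yi-ybar))
n = 4, xbar = 69/4 = 17.25, ybar = 30/4 = 7.5
sum((xi-xbar)(yi-ybar)) = -103.5
Cov = -103.5 / 4 = -25.875

-25.8750


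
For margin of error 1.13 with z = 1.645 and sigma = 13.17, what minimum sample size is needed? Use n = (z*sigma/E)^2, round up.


z*sigma/E = 1.645 * 13.17 / 1.13 ≈ 19.172257
(z*sigma/E)^2 ≈ 367.575425
round up: n = 368

368


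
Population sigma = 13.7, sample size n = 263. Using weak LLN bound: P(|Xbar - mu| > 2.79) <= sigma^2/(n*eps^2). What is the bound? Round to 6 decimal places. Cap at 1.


bound = min(1, sigma^2/(n*eps^2))
sigma^2 = 13.7^2 = 187.69
n*eps^2 = 263 * 2.79^2 = 263 * 7.7841 = 2047.2183
sigma^2/(n*eps^2) = 187.69 / 2047.2183 ≈ 0.09168050

0.091681


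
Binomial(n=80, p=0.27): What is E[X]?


E[X] = n*p = 80 * 0.27 = 21.6

21.6


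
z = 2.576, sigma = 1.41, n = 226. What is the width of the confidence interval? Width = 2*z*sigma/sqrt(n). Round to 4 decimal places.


width = 2*z*sigma/sqrt(n)
2*z*sigma = 2 * 2.576 * 1.41 = 7.26432
sqrt(226) ≈ 15.033296
width = 7.26432 / 15.033296 ≈ 0.483215

0.4832


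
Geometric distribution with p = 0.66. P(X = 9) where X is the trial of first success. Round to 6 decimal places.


P = (1-p)^(k-1) * p
(1-p)^(k-1) = 0.34^8 ≈ 0.0001785794
P = 0.0001785794 * 0.66 ≈ 0.0001178624

0.000118


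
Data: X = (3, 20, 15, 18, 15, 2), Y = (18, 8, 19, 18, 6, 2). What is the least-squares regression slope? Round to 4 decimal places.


b = sum((xi-xbar)(yi-ybar)) / sum((xi-xbar)^2)
n = 6, xbar = 73/6 ≈ 12.166667, ybar = 71/6 ≈ 11.833333
Sxy = sum((xi-xbar)(yi-ybar)) = 319/6 ≈ 53.166667
Sxx = sum((xi-xbar)^2) = 1793/6 ≈ 298.833333
b = Sxy / Sxx = 29/163 ≈ 0.177914

0.1779


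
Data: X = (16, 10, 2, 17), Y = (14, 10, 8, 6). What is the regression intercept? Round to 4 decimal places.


a = ybar - b*xbar, where b = sum((xi-xbar)(yi-ybar)) / sum((xi-xbar)^2)
n = 4, xbar = 45/4 = 11.25, ybar = 38/4 = 9.5
Sxy = sum((xi-xbar)(yi-ybar)) = 14.5
Sxx = sum((xi-xbar)^2) = 142.75
b = Sxy / Sxx = 58/571 ≈ 0.101576
a = 9.5 - 0.101576 * 11.25 = 4772/571 ≈ 8.357268

8.3573


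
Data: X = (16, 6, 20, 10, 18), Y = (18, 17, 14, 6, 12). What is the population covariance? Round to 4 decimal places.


Cov = (1/n)*sum((xi-xbar)(yi-ybar))
n = 5, xbar = 70/5 = 14, ybar = 67/5 = 13.4
sum((xi-xbar)(yi-ybar)) = 8
Cov = 8 / 5 = 1.6

1.6000


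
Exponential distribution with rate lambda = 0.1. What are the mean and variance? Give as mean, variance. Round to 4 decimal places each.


mean = 1/lam, var = 1/lam^2
mean = 1 / 0.1 = 10
lam^2 = 0.1^2 = 0.01
var = 1 / 0.01 = 100

10.0000, 100.0000


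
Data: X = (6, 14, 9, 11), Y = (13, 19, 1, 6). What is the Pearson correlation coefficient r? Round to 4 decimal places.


r = sum((xi-xbar)(yi-ybar)) / sqrt(sum((xi-xbar)^2) * sum((yi-ybar)^2))
n = 4, xbar = 40/4 = 10, ybar = 39/4 = 9.75
Sxy = sum((xi-xbar)(yi-ybar)) = 29
Sxx = sum((xi-xbar)^2) = 34
Syy = sum((yi-ybar)^2) = 186.75
sqrt(Sxx*Syy) ≈ 79.683750
r = Sxy / sqrt(Sxx*Syy) = 29 / 79.683750 ≈ 0.363939

0.3639


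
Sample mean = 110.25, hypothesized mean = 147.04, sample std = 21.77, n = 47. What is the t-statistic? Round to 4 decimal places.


t = (xbar - mu0) / (s/sqrt(n))
xbar - mu0 = 110.25 - 147.04 = -36.79
sqrt(47) ≈ 6.85565460
s/sqrt(n) = 21.77 / 6.85565460 ≈ 3.17548086
t = -36.79 / 3.17548086 ≈ -11.585647

-11.5856


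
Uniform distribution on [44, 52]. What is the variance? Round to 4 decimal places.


Var = (b-a)^2 / 12
(b-a)^2 = (52 - 44)^2 = 64
Var = 64/12 ≈ 5.333333

5.3333


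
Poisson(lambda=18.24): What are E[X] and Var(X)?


E[X] = Var(X) = lambda = 18.24

18.24, 18.24


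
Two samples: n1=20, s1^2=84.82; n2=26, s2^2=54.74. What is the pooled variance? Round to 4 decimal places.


sp^2 = ((n1-1)*s1^2 + (n2-1)*s2^2)/(n1+n2-2)
(n1-1)*s1^2 = 19 * 84.82 = 1611.58
(n2-1)*s2^2 = 25 * 54.74 = 1368.5
numerator = 1611.58 + 1368.5 = 2980.08
n1+n2-2 = 44
sp^2 = 2980.08 / 44 = 37251/550 ≈ 67.729091

67.7291


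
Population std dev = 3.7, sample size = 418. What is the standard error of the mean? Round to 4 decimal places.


SE = sigma / sqrt(n)
sqrt(418) ≈ 20.445048
SE = 3.7 / 20.445048 ≈ 0.180973

0.1810


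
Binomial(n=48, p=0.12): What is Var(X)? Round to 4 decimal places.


Var = n*p*(1-p) = 48 * 0.12 * 0.88 = 5.0688

5.0688


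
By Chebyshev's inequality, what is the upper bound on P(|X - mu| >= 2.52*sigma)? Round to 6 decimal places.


P <= 1/k^2
k^2 = 2.52^2 = 6.3504
1/k^2 = 1 / 6.3504 = 625/3969 ≈ 0.15747040

0.157470


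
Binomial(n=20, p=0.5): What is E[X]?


E[X] = n*p = 20 * 0.5 = 10

10


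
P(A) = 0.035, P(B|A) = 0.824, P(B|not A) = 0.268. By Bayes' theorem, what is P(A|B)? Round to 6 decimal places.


P(A|B) = P(B|A)*P(A) / P(B), P(B) = P(B|A)*P(A) + P(B|not A)*P(not A)
P(B|A)*P(A) = 0.824 * 0.035 = 0.02884
P(B|not A)*P(not A) = 0.268 * 0.965 = 0.25862
P(B) = 0.02884 + 0.25862 = 0.28746
P(A|B) = 0.02884 / 0.28746 ≈ 0.10032700

0.100327


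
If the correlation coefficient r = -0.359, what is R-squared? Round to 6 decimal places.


R^2 = r^2 = (-0.359)^2 = 0.128881

0.128881


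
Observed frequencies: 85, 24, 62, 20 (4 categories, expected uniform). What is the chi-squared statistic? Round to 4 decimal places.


chi2 = sum((O-E)^2/E), E = total/4
total = 191, E = 191/4 = 47.75
(85 - 47.75)^2 / 47.75 = 1387.5625 / 47.75 = 22201/764 ≈ 29.058901
(24 - 47.75)^2 / 47.75 = 564.0625 / 47.75 = 9025/764 ≈ 11.812827
(62 - 47.75)^2 / 47.75 = 203.0625 / 47.75 = 3249/764 ≈ 4.252618
(20 - 47.75)^2 / 47.75 = 770.0625 / 47.75 = 12321/764 ≈ 16.126963
chi2 = 11699/191 ≈ 61.251309

61.2513


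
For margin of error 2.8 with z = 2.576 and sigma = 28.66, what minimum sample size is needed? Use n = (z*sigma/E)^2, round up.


z*sigma/E = 2.576 * 28.66 / 2.8 = 26.3672
(z*sigma/E)^2 ≈ 695.229236
round up: n = 696

696


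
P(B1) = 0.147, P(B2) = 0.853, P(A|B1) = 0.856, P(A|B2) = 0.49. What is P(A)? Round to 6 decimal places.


P(A) = P(A|B1)*P(B1) + P(A|B2)*P(B2)
P(A|B1)*P(B1) = 0.856 * 0.147 = 0.125832
P(A|B2)*P(B2) = 0.49 * 0.853 = 0.41797
P(A) = 0.125832 + 0.41797 = 0.543802

0.543802


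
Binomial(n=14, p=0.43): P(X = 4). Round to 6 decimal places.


P = C(n,k) * p^k * (1-p)^(n-k)
C(14,4) = 1001
p^k = 0.43^4 = 0.03418801
(1-p)^(n-k) = 0.57^10 ≈ 0.003620333
P = 1001 * 0.03418801 * 0.003620333 ≈ 0.123896

0.123896


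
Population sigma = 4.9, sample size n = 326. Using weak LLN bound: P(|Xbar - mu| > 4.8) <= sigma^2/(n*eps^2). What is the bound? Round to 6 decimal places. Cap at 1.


bound = min(1, sigma^2/(n*eps^2))
sigma^2 = 4.9^2 = 24.01
n*eps^2 = 326 * 4.8^2 = 326 * 23.04 = 7511.04
sigma^2/(n*eps^2) = 24.01 / 7511.04 ≈ 0.00319663

0.003197


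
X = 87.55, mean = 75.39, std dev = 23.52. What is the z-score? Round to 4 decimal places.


z = (X - mu) / sigma
X - mu = 87.55 - 75.39 = 12.16
z = 12.16 / 23.52 = 76/147 ≈ 0.517007

0.5170


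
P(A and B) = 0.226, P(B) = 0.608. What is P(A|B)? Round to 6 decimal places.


P(A|B) = P(A and B) / P(B) = 0.226 / 0.608 = 113/304 ≈ 0.37171053

0.371711


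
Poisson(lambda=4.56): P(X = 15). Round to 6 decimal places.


P = e^(-lam) * lam^k / k!
e^(-4.56) ≈ 0.01046206
lam^k = 4.56^15 ≈ 7664302544.513181
k! = 15! = 1307674368000
P = 0.01046206 * 7664302544.513181 / 1307674368000 ≈ 0.000061

0.000061


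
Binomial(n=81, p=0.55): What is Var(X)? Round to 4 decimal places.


Var = n*p*(1-p) = 81 * 0.55 * 0.45 = 20.0475

20.0475


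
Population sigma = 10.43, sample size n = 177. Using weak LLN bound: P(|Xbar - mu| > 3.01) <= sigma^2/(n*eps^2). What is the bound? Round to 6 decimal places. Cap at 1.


bound = min(1, sigma^2/(n*eps^2))
sigma^2 = 10.43^2 = 108.7849
n*eps^2 = 177 * 3.01^2 = 177 * 9.0601 = 1603.6377
sigma^2/(n*eps^2) = 108.7849 / 1603.6377 ≈ 0.06783633

0.067836


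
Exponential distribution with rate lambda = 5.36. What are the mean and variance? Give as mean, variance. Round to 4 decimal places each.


mean = 1/lam, var = 1/lam^2
mean = 1 / 5.36 = 25/134 ≈ 0.186567
lam^2 = 5.36^2 = 28.7296
var = 1 / 28.7296 ≈ 0.034807

0.1866, 0.0348


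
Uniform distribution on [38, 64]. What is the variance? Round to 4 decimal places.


Var = (b-a)^2 / 12
(b-a)^2 = (64 - 38)^2 = 676
Var = 676/12 ≈ 56.333333

56.3333


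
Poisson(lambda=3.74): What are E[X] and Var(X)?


E[X] = Var(X) = lambda = 3.74

3.74, 3.74


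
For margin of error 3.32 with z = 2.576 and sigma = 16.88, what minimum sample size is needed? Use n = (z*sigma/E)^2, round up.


z*sigma/E = 2.576 * 16.88 / 3.32 ≈ 13.097253
(z*sigma/E)^2 ≈ 171.538036
round up: n = 172

172


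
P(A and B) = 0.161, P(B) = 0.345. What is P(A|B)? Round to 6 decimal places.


P(A|B) = P(A and B) / P(B) = 0.161 / 0.345 = 7/15 ≈ 0.46666667

0.466667


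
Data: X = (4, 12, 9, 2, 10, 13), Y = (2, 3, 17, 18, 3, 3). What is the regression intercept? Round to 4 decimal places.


a = ybar - b*xbar, where b = sum((xi-xbar)(yi-ybar)) / sum((xi-xbar)^2)
n = 6, xbar = 50/6 = 25/3 ≈ 8.333333, ybar = 46/6 = 23/3 ≈ 7.666667
Sxy = sum((xi-xbar)(yi-ybar)) = -244/3 ≈ -81.333333
Sxx = sum((xi-xbar)^2) = 292/3 ≈ 97.333333
b = Sxy / Sxx = -61/73 ≈ -0.835616
a = 7.666667 - (-0.835616) * 8.333333 = 1068/73 ≈ 14.630137

14.6301


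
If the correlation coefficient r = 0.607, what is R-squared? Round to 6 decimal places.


R^2 = r^2 = (0.607)^2 = 0.368449

0.368449


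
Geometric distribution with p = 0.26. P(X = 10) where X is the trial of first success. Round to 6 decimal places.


P = (1-p)^(k-1) * p
(1-p)^(k-1) = 0.74^9 ≈ 0.06654041
P = 0.06654041 * 0.26 ≈ 0.01730051

0.017301


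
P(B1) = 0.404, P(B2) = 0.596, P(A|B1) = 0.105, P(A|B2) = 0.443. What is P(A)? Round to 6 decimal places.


P(A) = P(A|B1)*P(B1) + P(A|B2)*P(B2)
P(A|B1)*P(B1) = 0.105 * 0.404 = 0.04242
P(A|B2)*P(B2) = 0.443 * 0.596 = 0.264028
P(A) = 0.04242 + 0.264028 = 0.306448

0.306448


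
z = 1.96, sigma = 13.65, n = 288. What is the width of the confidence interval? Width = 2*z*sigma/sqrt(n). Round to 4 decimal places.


width = 2*z*sigma/sqrt(n)
2*z*sigma = 2 * 1.96 * 13.65 = 53.508
sqrt(288) ≈ 16.970563
width = 53.508 / 16.970563 ≈ 3.152989

3.1530


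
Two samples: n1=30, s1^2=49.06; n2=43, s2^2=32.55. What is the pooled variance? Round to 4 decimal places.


sp^2 = ((n1-1)*s1^2 + (n2-1)*s2^2)/(n1+n2-2)
(n1-1)*s1^2 = 29 * 49.06 = 1422.74
(n2-1)*s2^2 = 42 * 32.55 = 1367.1
numerator = 1422.74 + 1367.1 = 2789.84
n1+n2-2 = 71
sp^2 = 2789.84 / 71 = 69746/1775 ≈ 39.293521

39.2935


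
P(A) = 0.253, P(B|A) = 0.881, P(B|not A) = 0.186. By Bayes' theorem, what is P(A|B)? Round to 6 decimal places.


P(A|B) = P(B|A)*P(A) / P(B), P(B) = P(B|A)*P(A) + P(B|not A)*P(not A)
P(B|A)*P(A) = 0.881 * 0.253 = 0.222893
P(B|not A)*P(not A) = 0.186 * 0.747 = 0.138942
P(B) = 0.222893 + 0.138942 = 0.361835
P(A|B) = 0.222893 / 0.361835 ≈ 0.61600730

0.616007


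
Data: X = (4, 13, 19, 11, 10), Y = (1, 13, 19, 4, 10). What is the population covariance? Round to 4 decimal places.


Cov = (1/n)*sum((xi-xbar)(yi-ybar))
n = 5, xbar = 57/5 = 11.4, ybar = 47/5 = 9.4
sum((xi-xbar)(yi-ybar)) = 142.2
Cov = 142.2 / 5 = 28.44

28.4400


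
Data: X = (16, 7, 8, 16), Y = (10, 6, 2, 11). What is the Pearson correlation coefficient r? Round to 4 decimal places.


r = sum((xi-xbar)(yi-ybar)) / sqrt(sum((xi-xbar)^2) * sum((yi-ybar)^2))
n = 4, xbar = 47/4 = 11.75, ybar = 29/4 = 7.25
Sxy = sum((xi-xbar)(yi-ybar)) = 53.25
Sxx = sum((xi-xbar)^2) = 72.75
Syy = sum((yi-ybar)^2) = 50.75
sqrt(Sxx*Syy) ≈ 60.762344
r = Sxy / sqrt(Sxx*Syy) = 53.25 / 60.762344 ≈ 0.876365

0.8764


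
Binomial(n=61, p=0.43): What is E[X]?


E[X] = n*p = 61 * 0.43 = 26.23

26.23


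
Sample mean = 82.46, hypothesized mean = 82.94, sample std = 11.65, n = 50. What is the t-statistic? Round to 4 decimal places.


t = (xbar - mu0) / (s/sqrt(n))
xbar - mu0 = 82.46 - 82.94 = -0.48
sqrt(50) ≈ 7.07106781
s/sqrt(n) = 11.65 / 7.07106781 ≈ 1.64755880
t = -0.48 / 1.64755880 ≈ -0.291340

-0.2913


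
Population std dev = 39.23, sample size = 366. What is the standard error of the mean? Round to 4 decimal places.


SE = sigma / sqrt(n)
sqrt(366) ≈ 19.131126
SE = 39.23 / 19.131126 ≈ 2.050585

2.0506


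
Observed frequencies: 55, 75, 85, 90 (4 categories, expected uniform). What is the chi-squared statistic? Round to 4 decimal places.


chi2 = sum((O-E)^2/E), E = total/4
total = 305, E = 305/4 = 76.25
(55 - 76.25)^2 / 76.25 = 451.5625 / 76.25 = 1445/244 ≈ 5.922131
(75 - 76.25)^2 / 76.25 = 1.5625 / 76.25 = 5/244 ≈ 0.020492
(85 - 76.25)^2 / 76.25 = 76.5625 / 76.25 = 245/244 ≈ 1.004098
(90 - 76.25)^2 / 76.25 = 189.0625 / 76.25 = 605/244 ≈ 2.479508
chi2 = 575/61 ≈ 9.426230

9.4262


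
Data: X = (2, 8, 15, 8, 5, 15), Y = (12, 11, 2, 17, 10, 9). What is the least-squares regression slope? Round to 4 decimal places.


b = sum((xi-xbar)(yi-ybar)) / sum((xi-xbar)^2)
n = 6, xbar = 53/6 ≈ 8.833333, ybar = 61/6 ≈ 10.166667
Sxy = sum((xi-xbar)(yi-ybar)) = -455/6 ≈ -75.833333
Sxx = sum((xi-xbar)^2) = 833/6 ≈ 138.833333
b = Sxy / Sxx = -65/119 ≈ -0.546218

-0.5462


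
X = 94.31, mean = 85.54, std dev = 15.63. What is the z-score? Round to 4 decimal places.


z = (X - mu) / sigma
X - mu = 94.31 - 85.54 = 8.77
z = 8.77 / 15.63 = 877/1563 ≈ 0.561100

0.5611


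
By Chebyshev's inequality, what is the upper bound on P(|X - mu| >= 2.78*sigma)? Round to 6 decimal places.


P <= 1/k^2
k^2 = 2.78^2 = 7.7284
1/k^2 = 1 / 7.7284 ≈ 0.12939289

0.129393


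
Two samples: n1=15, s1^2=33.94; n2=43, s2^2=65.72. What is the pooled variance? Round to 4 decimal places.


sp^2 = ((n1-1)*s1^2 + (n2-1)*s2^2)/(n1+n2-2)
(n1-1)*s1^2 = 14 * 33.94 = 475.16
(n2-1)*s2^2 = 42 * 65.72 = 2760.24
numerator = 475.16 + 2760.24 = 3235.4
n1+n2-2 = 56
sp^2 = 3235.4 / 56 = 57.775

57.7750


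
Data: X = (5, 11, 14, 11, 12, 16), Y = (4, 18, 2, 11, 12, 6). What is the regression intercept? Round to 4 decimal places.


a = ybar - b*xbar, where b = sum((xi-xbar)(yi-ybar)) / sum((xi-xbar)^2)
n = 6, xbar = 69/6 = 11.5, ybar = 53/6 ≈ 8.833333
Sxy = sum((xi-xbar)(yi-ybar)) = -2.5
Sxx = sum((xi-xbar)^2) = 69.5
b = Sxy / Sxx = -5/139 ≈ -0.035971
a = 8.833333 - (-0.035971) * 11.5 = 3856/417 ≈ 9.247002

9.2470


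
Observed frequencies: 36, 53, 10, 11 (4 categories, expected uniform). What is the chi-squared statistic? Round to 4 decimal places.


chi2 = sum((O-E)^2/E), E = total/4
total = 110, E = 110/4 = 27.5
(36 - 27.5)^2 / 27.5 = 72.25 / 27.5 = 289/110 ≈ 2.627273
(53 - 27.5)^2 / 27.5 = 650.25 / 27.5 = 2601/110 ≈ 23.645455
(10 - 27.5)^2 / 27.5 = 306.25 / 27.5 = 245/22 ≈ 11.136364
(11 - 27.5)^2 / 27.5 = 272.25 / 27.5 = 9.9
chi2 = 2602/55 ≈ 47.309091

47.3091


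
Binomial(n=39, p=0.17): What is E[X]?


E[X] = n*p = 39 * 0.17 = 6.63

6.63


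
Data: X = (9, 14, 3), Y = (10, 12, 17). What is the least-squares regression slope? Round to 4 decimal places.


b = sum((xi-xbar)(yi-ybar)) / sum((xi-xbar)^2)
n = 3, xbar = 26/3 ≈ 8.666667, ybar = 39/3 = 13
Sxy = sum((xi-xbar)(yi-ybar)) = -29
Sxx = sum((xi-xbar)^2) = 182/3 ≈ 60.666667
b = Sxy / Sxx = -87/182 ≈ -0.478022

-0.4780


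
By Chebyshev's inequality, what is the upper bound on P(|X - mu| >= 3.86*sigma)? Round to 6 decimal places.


P <= 1/k^2
k^2 = 3.86^2 = 14.8996
1/k^2 = 1 / 14.8996 ≈ 0.06711590

0.067116


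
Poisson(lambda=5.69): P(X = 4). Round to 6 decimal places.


P = e^(-lam) * lam^k / k!
e^(-5.69) ≈ 0.003379593
lam^k = 5.69^4 ≈ 1048.211851
k! = 4! = 24
P = 0.003379593 * 1048.211851 / 24 ≈ 0.147605

0.147605


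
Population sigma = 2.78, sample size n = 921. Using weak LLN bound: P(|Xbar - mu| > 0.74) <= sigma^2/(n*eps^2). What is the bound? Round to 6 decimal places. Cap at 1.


bound = min(1, sigma^2/(n*eps^2))
sigma^2 = 2.78^2 = 7.7284
n*eps^2 = 921 * 0.74^2 = 921 * 0.5476 = 504.3396
sigma^2/(n*eps^2) = 7.7284 / 504.3396 ≈ 0.01532380

0.015324


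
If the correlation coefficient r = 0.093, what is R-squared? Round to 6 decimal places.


R^2 = r^2 = (0.093)^2 = 0.008649

0.008649


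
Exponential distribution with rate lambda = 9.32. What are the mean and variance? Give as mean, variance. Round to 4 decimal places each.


mean = 1/lam, var = 1/lam^2
mean = 1 / 9.32 = 25/233 ≈ 0.107296
lam^2 = 9.32^2 = 86.8624
var = 1 / 86.8624 ≈ 0.011512

0.1073, 0.0115


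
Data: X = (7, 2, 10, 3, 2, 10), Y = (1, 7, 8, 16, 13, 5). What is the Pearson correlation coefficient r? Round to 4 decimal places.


r = sum((xi-xbar)(yi-ybar)) / sqrt(sum((xi-xbar)^2) * sum((yi-ybar)^2))
n = 6, xbar = 34/6 = 17/3 ≈ 5.666667, ybar = 50/6 = 25/3 ≈ 8.333333
Sxy = sum((xi-xbar)(yi-ybar)) = -175/3 ≈ -58.333333
Sxx = sum((xi-xbar)^2) = 220/3 ≈ 73.333333
Syy = sum((yi-ybar)^2) = 442/3 ≈ 147.333333
sqrt(Sxx*Syy) ≈ 103.944430
r = Sxy / sqrt(Sxx*Syy) = -58.333333 / 103.944430 ≈ -0.561197

-0.5612


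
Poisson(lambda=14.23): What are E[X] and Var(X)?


E[X] = Var(X) = lambda = 14.23

14.23, 14.23


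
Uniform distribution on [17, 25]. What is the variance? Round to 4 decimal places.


Var = (b-a)^2 / 12
(b-a)^2 = (25 - 17)^2 = 64
Var = 64/12 ≈ 5.333333

5.3333


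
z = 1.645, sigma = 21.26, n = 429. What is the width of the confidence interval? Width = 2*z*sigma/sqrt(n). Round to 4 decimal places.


width = 2*z*sigma/sqrt(n)
2*z*sigma = 2 * 1.645 * 21.26 = 69.9454
sqrt(429) ≈ 20.712315
width = 69.9454 / 20.712315 ≈ 3.376996

3.3770


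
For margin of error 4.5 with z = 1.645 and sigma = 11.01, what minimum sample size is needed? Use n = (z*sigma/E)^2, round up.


z*sigma/E = 1.645 * 11.01 / 4.5 ≈ 4.024767
(z*sigma/E)^2 ≈ 16.198747
round up: n = 17

17


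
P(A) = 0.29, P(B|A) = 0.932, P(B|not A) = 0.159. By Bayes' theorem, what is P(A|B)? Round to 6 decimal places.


P(A|B) = P(B|A)*P(A) / P(B), P(B) = P(B|A)*P(A) + P(B|not A)*P(not A)
P(B|A)*P(A) = 0.932 * 0.29 = 0.27028
P(B|not A)*P(not A) = 0.159 * 0.71 = 0.11289
P(B) = 0.27028 + 0.11289 = 0.38317
P(A|B) = 0.27028 / 0.38317 ≈ 0.70537881

0.705379


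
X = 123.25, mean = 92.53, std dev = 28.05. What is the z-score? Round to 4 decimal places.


z = (X - mu) / sigma
X - mu = 123.25 - 92.53 = 30.72
z = 30.72 / 28.05 = 1024/935 ≈ 1.095187

1.0952


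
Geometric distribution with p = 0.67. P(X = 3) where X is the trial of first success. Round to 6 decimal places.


P = (1-p)^(k-1) * p
(1-p)^(k-1) = 0.33^2 = 0.1089
P = 0.1089 * 0.67 = 0.072963

0.072963


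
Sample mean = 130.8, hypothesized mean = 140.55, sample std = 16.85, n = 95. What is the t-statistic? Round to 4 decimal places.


t = (xbar - mu0) / (s/sqrt(n))
xbar - mu0 = 130.8 - 140.55 = -9.75
sqrt(95) ≈ 9.74679434
s/sqrt(n) = 16.85 / 9.74679434 ≈ 1.72877352
t = -9.75 / 1.72877352 ≈ -5.639836

-5.6398


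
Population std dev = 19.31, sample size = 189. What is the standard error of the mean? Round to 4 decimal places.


SE = sigma / sqrt(n)
sqrt(189) ≈ 13.747727
SE = 19.31 / 13.747727 ≈ 1.404596

1.4046


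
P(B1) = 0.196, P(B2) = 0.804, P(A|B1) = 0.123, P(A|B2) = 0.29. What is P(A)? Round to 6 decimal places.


P(A) = P(A|B1)*P(B1) + P(A|B2)*P(B2)
P(A|B1)*P(B1) = 0.123 * 0.196 = 0.024108
P(A|B2)*P(B2) = 0.29 * 0.804 = 0.23316
P(A) = 0.024108 + 0.23316 = 0.257268

0.257268


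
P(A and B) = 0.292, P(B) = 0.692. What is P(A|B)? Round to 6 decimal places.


P(A|B) = P(A and B) / P(B) = 0.292 / 0.692 = 73/173 ≈ 0.42196532

0.421965


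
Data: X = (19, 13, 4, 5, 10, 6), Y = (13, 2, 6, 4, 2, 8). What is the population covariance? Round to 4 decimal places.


Cov = (1/n)*sum((xi-xbar)(yi-ybar))
n = 6, xbar = 57/6 = 9.5, ybar = 35/6 ≈ 5.833333
sum((xi-xbar)(yi-ybar)) = 52.5
Cov = 52.5 / 6 = 8.75

8.7500


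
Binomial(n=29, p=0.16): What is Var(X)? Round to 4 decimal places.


Var = n*p*(1-p) = 29 * 0.16 * 0.84 = 3.8976

3.8976


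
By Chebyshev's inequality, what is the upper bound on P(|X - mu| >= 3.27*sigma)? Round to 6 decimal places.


P <= 1/k^2
k^2 = 3.27^2 = 10.6929
1/k^2 = 1 / 10.6929 ≈ 0.09352000

0.093520


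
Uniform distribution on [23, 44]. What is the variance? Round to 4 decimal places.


Var = (b-a)^2 / 12
(b-a)^2 = (44 - 23)^2 = 441
Var = 441/12 = 36.75

36.7500


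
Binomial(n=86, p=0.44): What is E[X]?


E[X] = n*p = 86 * 0.44 = 37.84

37.84


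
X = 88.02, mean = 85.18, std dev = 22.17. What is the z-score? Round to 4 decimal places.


z = (X - mu) / sigma
X - mu = 88.02 - 85.18 = 2.84
z = 2.84 / 22.17 = 284/2217 ≈ 0.128101

0.1281


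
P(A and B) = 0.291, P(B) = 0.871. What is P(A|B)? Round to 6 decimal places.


P(A|B) = P(A and B) / P(B) = 0.291 / 0.871 = 291/871 ≈ 0.33409874

0.334099


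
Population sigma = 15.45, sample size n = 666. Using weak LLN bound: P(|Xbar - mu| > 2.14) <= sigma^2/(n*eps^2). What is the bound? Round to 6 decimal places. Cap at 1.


bound = min(1, sigma^2/(n*eps^2))
sigma^2 = 15.45^2 = 238.7025
n*eps^2 = 666 * 2.14^2 = 666 * 4.5796 = 3050.0136
sigma^2/(n*eps^2) = 238.7025 / 3050.0136 ≈ 0.07826277

0.078263


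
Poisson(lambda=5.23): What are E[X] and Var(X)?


E[X] = Var(X) = lambda = 5.23

5.23, 5.23


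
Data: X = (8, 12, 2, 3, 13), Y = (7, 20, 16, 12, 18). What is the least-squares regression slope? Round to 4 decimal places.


b = sum((xi-xbar)(yi-ybar)) / sum((xi-xbar)^2)
n = 5, xbar = 38/5 = 7.6, ybar = 73/5 = 14.6
Sxy = sum((xi-xbar)(yi-ybar)) = 43.2
Sxx = sum((xi-xbar)^2) = 101.2
b = Sxy / Sxx = 108/253 ≈ 0.426877

0.4269


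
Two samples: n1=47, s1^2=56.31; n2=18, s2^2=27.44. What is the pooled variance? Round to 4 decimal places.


sp^2 = ((n1-1)*s1^2 + (n2-1)*s2^2)/(n1+n2-2)
(n1-1)*s1^2 = 46 * 56.31 = 2590.26
(n2-1)*s2^2 = 17 * 27.44 = 466.48
numerator = 2590.26 + 466.48 = 3056.74
n1+n2-2 = 63
sp^2 = 3056.74 / 63 = 152837/3150 ≈ 48.519683

48.5197


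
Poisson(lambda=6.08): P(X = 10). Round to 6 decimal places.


P = e^(-lam) * lam^k / k!
e^(-6.08) ≈ 0.002288177
lam^k = 6.08^10 ≈ 69029669.285041
k! = 10! = 3628800
P = 0.002288177 * 69029669.285041 / 3628800 ≈ 0.043527

0.043527


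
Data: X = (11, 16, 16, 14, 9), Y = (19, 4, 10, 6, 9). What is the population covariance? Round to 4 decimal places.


Cov = (1/n)*sum((xi-xbar)(yi-ybar))
n = 5, xbar = 66/5 = 13.2, ybar = 48/5 = 9.6
sum((xi-xbar)(yi-ybar)) = -35.6
Cov = -35.6 / 5 = -7.12

-7.1200


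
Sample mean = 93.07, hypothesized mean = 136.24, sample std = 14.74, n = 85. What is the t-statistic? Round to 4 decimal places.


t = (xbar - mu0) / (s/sqrt(n))
xbar - mu0 = 93.07 - 136.24 = -43.17
sqrt(85) ≈ 9.21954446
s/sqrt(n) = 14.74 / 9.21954446 ≈ 1.59877747
t = -43.17 / 1.59877747 ≈ -27.001882

-27.0019


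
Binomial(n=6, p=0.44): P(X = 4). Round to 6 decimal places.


P = C(n,k) * p^k * (1-p)^(n-k)
C(6,4) = 15
p^k = 0.44^4 = 0.03748096
(1-p)^(n-k) = 0.56^2 = 0.3136
P = 15 * 0.03748096 * 0.3136 ≈ 0.176310

0.176310


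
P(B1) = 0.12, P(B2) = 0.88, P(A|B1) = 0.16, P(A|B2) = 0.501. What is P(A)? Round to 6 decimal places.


P(A) = P(A|B1)*P(B1) + P(A|B2)*P(B2)
P(A|B1)*P(B1) = 0.16 * 0.12 = 0.0192
P(A|B2)*P(B2) = 0.501 * 0.88 = 0.44088
P(A) = 0.0192 + 0.44088 = 0.46008

0.460080


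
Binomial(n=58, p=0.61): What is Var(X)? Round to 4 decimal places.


Var = n*p*(1-p) = 58 * 0.61 * 0.39 = 13.7982

13.7982


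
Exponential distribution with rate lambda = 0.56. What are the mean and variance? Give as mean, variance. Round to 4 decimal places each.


mean = 1/lam, var = 1/lam^2
mean = 1 / 0.56 = 25/14 ≈ 1.785714
lam^2 = 0.56^2 = 0.3136
var = 1 / 0.3136 = 625/196 ≈ 3.188776

1.7857, 3.1888


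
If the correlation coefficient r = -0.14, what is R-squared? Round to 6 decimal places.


R^2 = r^2 = (-0.14)^2 = 0.0196

0.019600


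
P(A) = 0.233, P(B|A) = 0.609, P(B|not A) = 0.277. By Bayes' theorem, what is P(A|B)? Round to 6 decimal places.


P(A|B) = P(B|A)*P(A) / P(B), P(B) = P(B|A)*P(A) + P(B|not A)*P(not A)
P(B|A)*P(A) = 0.609 * 0.233 = 0.141897
P(B|not A)*P(not A) = 0.277 * 0.767 = 0.212459
P(B) = 0.141897 + 0.212459 = 0.354356
P(A|B) = 0.141897 / 0.354356 ≈ 0.40043628

0.400436


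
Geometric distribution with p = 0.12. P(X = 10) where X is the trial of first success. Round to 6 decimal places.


P = (1-p)^(k-1) * p
(1-p)^(k-1) = 0.88^9 ≈ 0.3164784
P = 0.3164784 * 0.12 ≈ 0.03797741

0.037977


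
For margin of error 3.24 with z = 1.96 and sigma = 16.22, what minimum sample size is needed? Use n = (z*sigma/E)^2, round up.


z*sigma/E = 1.96 * 16.22 / 3.24 = 39739/4050 ≈ 9.812099
(z*sigma/E)^2 ≈ 96.277282
round up: n = 97

97


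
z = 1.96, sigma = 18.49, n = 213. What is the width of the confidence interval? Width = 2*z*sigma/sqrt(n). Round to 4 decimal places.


width = 2*z*sigma/sqrt(n)
2*z*sigma = 2 * 1.96 * 18.49 = 72.4808
sqrt(213) ≈ 14.594520
width = 72.4808 / 14.594520 ≈ 4.966303

4.9663


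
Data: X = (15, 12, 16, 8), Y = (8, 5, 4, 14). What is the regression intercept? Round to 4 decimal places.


a = ybar - b*xbar, where b = sum((xi-xbar)(yi-ybar)) / sum((xi-xbar)^2)
n = 4, xbar = 51/4 = 12.75, ybar = 31/4 = 7.75
Sxy = sum((xi-xbar)(yi-ybar)) = -39.25
Sxx = sum((xi-xbar)^2) = 38.75
b = Sxy / Sxx = -157/155 ≈ -1.012903
a = 7.75 - (-1.012903) * 12.75 = 3203/155 ≈ 20.664516

20.6645


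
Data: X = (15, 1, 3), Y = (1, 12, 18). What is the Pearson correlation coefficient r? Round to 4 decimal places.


r = sum((xi-xbar)(yi-ybar)) / sqrt(sum((xi-xbar)^2) * sum((yi-ybar)^2))
n = 3, xbar = 19/3 ≈ 6.333333, ybar = 31/3 ≈ 10.333333
Sxy = sum((xi-xbar)(yi-ybar)) = -346/3 ≈ -115.333333
Sxx = sum((xi-xbar)^2) = 344/3 ≈ 114.666667
Syy = sum((yi-ybar)^2) = 446/3 ≈ 148.666667
sqrt(Sxx*Syy) ≈ 130.564586
r = Sxy / sqrt(Sxx*Syy) = -115.333333 / 130.564586 ≈ -0.883343

-0.8833


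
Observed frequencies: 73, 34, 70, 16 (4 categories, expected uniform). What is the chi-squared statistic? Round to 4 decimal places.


chi2 = sum((O-E)^2/E), E = total/4
total = 193, E = 193/4 = 48.25
(73 - 48.25)^2 / 48.25 = 612.5625 / 48.25 = 9801/772 ≈ 12.695596
(34 - 48.25)^2 / 48.25 = 203.0625 / 48.25 = 3249/772 ≈ 4.208549
(70 - 48.25)^2 / 48.25 = 473.0625 / 48.25 = 7569/772 ≈ 9.804404
(16 - 48.25)^2 / 48.25 = 1040.0625 / 48.25 = 16641/772 ≈ 21.555699
chi2 = 9315/193 ≈ 48.264249

48.2642


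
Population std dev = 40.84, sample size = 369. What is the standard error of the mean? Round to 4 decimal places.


SE = sigma / sqrt(n)
sqrt(369) ≈ 19.209373
SE = 40.84 / 19.209373 ≈ 2.126045

2.1260


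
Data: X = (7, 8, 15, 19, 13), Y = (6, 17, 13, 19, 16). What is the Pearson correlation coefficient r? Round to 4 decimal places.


r = sum((xi-xbar)(yi-ybar)) / sqrt(sum((xi-xbar)^2) * sum((yi-ybar)^2))
n = 5, xbar = 62/5 = 12.4, ybar = 71/5 = 14.2
Sxy = sum((xi-xbar)(yi-ybar)) = 61.6
Sxx = sum((xi-xbar)^2) = 99.2
Syy = sum((yi-ybar)^2) = 102.8
sqrt(Sxx*Syy) ≈ 100.983959
r = Sxy / sqrt(Sxx*Syy) = 61.6 / 100.983959 ≈ 0.609998

0.6100


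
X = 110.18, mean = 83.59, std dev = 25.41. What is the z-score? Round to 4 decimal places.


z = (X - mu) / sigma
X - mu = 110.18 - 83.59 = 26.59
z = 26.59 / 25.41 = 2659/2541 ≈ 1.046438

1.0464


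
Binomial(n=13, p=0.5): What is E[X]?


E[X] = n*p = 13 * 0.5 = 6.5

6.5


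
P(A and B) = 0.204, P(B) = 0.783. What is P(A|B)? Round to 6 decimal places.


P(A|B) = P(A and B) / P(B) = 0.204 / 0.783 = 68/261 ≈ 0.26053640

0.260536


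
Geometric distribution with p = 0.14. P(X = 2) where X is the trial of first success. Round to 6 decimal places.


P = (1-p)^(k-1) * p
(1-p)^(k-1) = 0.86^1 = 0.86
P = 0.86 * 0.14 = 0.1204

0.120400
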